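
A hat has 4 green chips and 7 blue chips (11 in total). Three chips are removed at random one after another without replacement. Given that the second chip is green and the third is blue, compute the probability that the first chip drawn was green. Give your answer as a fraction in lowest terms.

1/3

P(first=green and the second chip is green and the third is blue) = (4/11)·(3/10)·(7/9) = 14/165.
P(E) = Σ over first color = 14/165 + 28/165 = 14/55.
By Bayes, P(first=green | E) = 14/165 / 14/55 = 1/3 ≈ 0.3333.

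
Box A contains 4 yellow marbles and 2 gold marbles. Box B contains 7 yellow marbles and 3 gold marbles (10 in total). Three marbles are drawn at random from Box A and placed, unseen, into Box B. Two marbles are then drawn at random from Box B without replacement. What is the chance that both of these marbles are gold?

31/390

Condition on how many of the transferred marbles are gold (from Box A: 2 gold of 6; then Box B has 13 total).
  0 gold: C(2,0)C(4,3)/C(6,3) = 1/5; then P = C(3,2)/C(13,2) = 1/26
  1 gold: C(2,1)C(4,2)/C(6,3) = 3/5; then P = C(4,2)/C(13,2) = 1/13
  2 gold: C(2,2)C(4,1)/C(6,3) = 1/5; then P = C(5,2)/C(13,2) = 5/39
P(both gold) = 31/390 ≈ 0.0795.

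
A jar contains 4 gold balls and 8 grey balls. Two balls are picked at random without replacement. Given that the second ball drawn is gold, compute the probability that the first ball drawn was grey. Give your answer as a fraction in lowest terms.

P(first=grey and the second ball drawn is gold) = (8/12)·(4/11) = 8/33.
P(the second ball drawn is gold) = Σ over first color = 1/11 + 8/33 = 1/3.
By Bayes, P(first=grey | the second ball drawn is gold) = 8/33 / 1/3 = 8/11 ≈ 0.7273.

8/11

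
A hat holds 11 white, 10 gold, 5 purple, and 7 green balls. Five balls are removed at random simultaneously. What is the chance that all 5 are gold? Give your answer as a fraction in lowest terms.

Unordered draws without replacement: count favorable combinations over C(33,5).
Favorable = C(11,0) · C(10,5) · C(5,0) · C(7,0) = 252; total = C(33,5) = 237336.
P = 252/237336 = 21/19778 ≈ 0.0011.

21/19778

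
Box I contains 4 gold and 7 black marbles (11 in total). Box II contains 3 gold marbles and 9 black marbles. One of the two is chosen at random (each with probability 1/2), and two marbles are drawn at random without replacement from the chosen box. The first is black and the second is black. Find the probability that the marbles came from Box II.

10/17

P(E | Box I) = 21/55; P(E | Box II) = 6/11.
P(E) = 1/2·21/55 + 1/2·6/11 = 51/110.
By Bayes' rule, P(Box II | E) = 3/11 / 51/110 = 10/17 ≈ 0.5882.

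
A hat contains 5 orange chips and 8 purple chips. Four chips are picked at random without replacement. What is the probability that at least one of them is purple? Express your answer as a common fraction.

Use the complement: P(at least one purple) = 1 − P(no purple).
P(none) = C(5,4)/C(13,4) = 5/715.
So P = 1 − 5/715 = 142/143 ≈ 0.9930.

142/143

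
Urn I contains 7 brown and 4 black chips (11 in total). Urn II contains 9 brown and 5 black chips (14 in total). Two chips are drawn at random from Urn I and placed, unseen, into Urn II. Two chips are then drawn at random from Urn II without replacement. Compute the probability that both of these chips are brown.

Condition on how many of the transferred chips are brown (from Urn I: 7 brown of 11; then Urn II has 16 total).
  0 brown: C(7,0)C(4,2)/C(11,2) = 6/55; then P = C(9,2)/C(16,2) = 3/10
  1 brown: C(7,1)C(4,1)/C(11,2) = 28/55; then P = C(10,2)/C(16,2) = 3/8
  2 brown: C(7,2)C(4,0)/C(11,2) = 21/55; then P = C(11,2)/C(16,2) = 11/24
P(both brown) = 877/2200 ≈ 0.3986.

877/2200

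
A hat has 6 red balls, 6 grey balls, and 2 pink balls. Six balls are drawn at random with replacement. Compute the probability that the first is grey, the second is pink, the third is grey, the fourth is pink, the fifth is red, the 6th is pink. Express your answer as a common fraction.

27/117649

Multiply the conditional probability of each draw in order, with replacement (the composition resets each draw).
P = (6/14) · (2/14) · (6/14) · (2/14) · (6/14) · (2/14) = 27/117649 ≈ 0.0002.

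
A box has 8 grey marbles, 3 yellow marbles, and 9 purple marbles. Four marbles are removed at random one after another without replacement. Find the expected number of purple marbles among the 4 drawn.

By linearity of expectation, E[X] = Σ P(draw i is purple); by symmetry each draw (even without replacement) has P(purple) = 9/20.
E[X] = 4 · 9/20 = 9/5 ≈ 1.8000.

9/5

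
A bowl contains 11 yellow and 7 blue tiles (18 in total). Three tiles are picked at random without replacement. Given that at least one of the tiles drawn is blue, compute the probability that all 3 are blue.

P(all 3 blue) = C(7,3)/C(18,3) = 35/816; P(at least one blue) = 1 − C(11,3)/C(18,3) = 217/272.
Since 'all 3 blue' ⊆ 'at least one blue', P(all 3 | at least one) = 35/816 / 217/272 = 5/93 ≈ 0.0538.

5/93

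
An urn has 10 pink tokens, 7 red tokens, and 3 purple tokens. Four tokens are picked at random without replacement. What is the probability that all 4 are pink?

14/323

Unordered draws without replacement: count favorable combinations over C(20,4).
Favorable = C(10,4) · C(7,0) · C(3,0) = 210; total = C(20,4) = 4845.
P = 210/4845 = 14/323 ≈ 0.0433.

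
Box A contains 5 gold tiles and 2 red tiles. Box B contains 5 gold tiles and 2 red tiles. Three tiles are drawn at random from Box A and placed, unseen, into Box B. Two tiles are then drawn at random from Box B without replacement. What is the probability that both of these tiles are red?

Condition on how many of the transferred tiles are red (from Box A: 2 red of 7; then Box B has 10 total).
  0 red: C(2,0)C(5,3)/C(7,3) = 2/7; then P = C(2,2)/C(10,2) = 1/45
  1 red: C(2,1)C(5,2)/C(7,3) = 4/7; then P = C(3,2)/C(10,2) = 1/15
  2 red: C(2,2)C(5,1)/C(7,3) = 1/7; then P = C(4,2)/C(10,2) = 2/15
P(both red) = 4/63 ≈ 0.0635.

4/63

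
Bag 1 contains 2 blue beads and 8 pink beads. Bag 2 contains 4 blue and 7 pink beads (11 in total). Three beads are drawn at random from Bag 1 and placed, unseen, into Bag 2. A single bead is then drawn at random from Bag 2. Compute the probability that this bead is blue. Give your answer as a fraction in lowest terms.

23/70

Condition on how many of the transferred beads are blue (from Bag 1: 2 blue of 10; then Bag 2 has 14 total).
  0 blue: C(2,0)C(8,3)/C(10,3) = 7/15; then P = 4/14
  1 blue: C(2,1)C(8,2)/C(10,3) = 7/15; then P = 5/14
  2 blue: C(2,2)C(8,1)/C(10,3) = 1/15; then P = 6/14
P(blue from Bag 2) = 23/70 ≈ 0.3286.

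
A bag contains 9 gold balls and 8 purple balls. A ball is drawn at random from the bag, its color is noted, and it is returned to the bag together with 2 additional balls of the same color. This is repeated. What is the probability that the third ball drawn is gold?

Sum over the four possibilities for the first two draws (gold/not-gold each), tracking how the gold count and total change by +2 per draw.
P(third is gold) = 9/17 ≈ 0.5294. (In a Pólya urn every draw has the same marginal probability 9/17.)

9/17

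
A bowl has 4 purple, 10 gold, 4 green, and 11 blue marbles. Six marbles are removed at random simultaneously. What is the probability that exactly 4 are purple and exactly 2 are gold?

Unordered draws without replacement: count favorable combinations over C(29,6).
Favorable = C(4,4) · C(10,2) · C(4,0) · C(11,0) = 45; total = C(29,6) = 475020.
P = 45/475020 = 1/10556 ≈ 0.0001.

1/10556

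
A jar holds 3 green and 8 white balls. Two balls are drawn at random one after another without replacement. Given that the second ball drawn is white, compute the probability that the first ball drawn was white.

7/10

P(first=white and the second ball drawn is white) = (8/11)·(7/10) = 28/55.
P(the second ball drawn is white) = Σ over first color = 12/55 + 28/55 = 8/11.
By Bayes, P(first=white | the second ball drawn is white) = 28/55 / 8/11 = 7/10 ≈ 0.7000.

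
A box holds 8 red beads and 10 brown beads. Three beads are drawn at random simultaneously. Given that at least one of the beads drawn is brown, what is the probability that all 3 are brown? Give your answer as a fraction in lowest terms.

P(all 3 brown) = C(10,3)/C(18,3) = 5/34; P(at least one brown) = 1 − C(8,3)/C(18,3) = 95/102.
Since 'all 3 brown' ⊆ 'at least one brown', P(all 3 | at least one) = 5/34 / 95/102 = 3/19 ≈ 0.1579.

3/19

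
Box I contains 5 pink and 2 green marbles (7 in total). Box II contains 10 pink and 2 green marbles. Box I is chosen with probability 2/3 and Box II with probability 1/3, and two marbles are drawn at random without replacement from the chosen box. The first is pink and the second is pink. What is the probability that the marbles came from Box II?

P(E | Box I) = 10/21; P(E | Box II) = 15/22.
P(E) = 2/3·10/21 + 1/3·15/22 = 755/1386.
By Bayes' rule, P(Box II | E) = 5/22 / 755/1386 = 63/151 ≈ 0.4172.

63/151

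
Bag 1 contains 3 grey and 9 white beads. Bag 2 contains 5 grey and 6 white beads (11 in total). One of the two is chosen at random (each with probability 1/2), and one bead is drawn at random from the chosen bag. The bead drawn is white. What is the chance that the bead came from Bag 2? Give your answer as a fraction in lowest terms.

P(white | Bag 1) = 3/4; P(white | Bag 2) = 6/11.
P(white) = 1/2·3/4 + 1/2·6/11 = 57/88.
By Bayes' rule, P(Bag 2 | white) = 3/11 / 57/88 = 8/19 ≈ 0.4211.

8/19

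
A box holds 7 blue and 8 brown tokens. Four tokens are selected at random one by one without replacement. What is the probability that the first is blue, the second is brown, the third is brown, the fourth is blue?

Multiply the conditional probability of each draw in order, without replacement, so each draw removes one from its color and from the total.
P = (7/15) · (8/14) · (7/13) · (6/12) = 14/195 ≈ 0.0718.

14/195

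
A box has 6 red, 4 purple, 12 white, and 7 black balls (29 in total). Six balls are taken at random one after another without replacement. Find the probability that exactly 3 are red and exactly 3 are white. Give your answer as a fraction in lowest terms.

Unordered draws without replacement: count favorable combinations over C(29,6).
Favorable = C(6,3) · C(4,0) · C(12,3) · C(7,0) = 4400; total = C(29,6) = 475020.
P = 4400/475020 = 220/23751 ≈ 0.0093.

220/23751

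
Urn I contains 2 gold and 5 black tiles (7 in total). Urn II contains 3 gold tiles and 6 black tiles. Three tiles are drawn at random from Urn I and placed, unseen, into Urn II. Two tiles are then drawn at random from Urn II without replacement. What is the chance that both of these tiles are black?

Condition on how many of the transferred tiles are black (from Urn I: 5 black of 7; then Urn II has 12 total).
  1 black: C(5,1)C(2,2)/C(7,3) = 1/7; then P = C(7,2)/C(12,2) = 7/22
  2 black: C(5,2)C(2,1)/C(7,3) = 4/7; then P = C(8,2)/C(12,2) = 14/33
  3 black: C(5,3)C(2,0)/C(7,3) = 2/7; then P = C(9,2)/C(12,2) = 6/11
P(both black) = 205/462 ≈ 0.4437.

205/462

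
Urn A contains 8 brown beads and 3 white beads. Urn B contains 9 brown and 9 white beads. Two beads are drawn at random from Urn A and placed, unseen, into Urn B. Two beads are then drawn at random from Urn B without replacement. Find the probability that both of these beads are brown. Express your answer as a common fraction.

Condition on how many of the transferred beads are brown (from Urn A: 8 brown of 11; then Urn B has 20 total).
  0 brown: C(8,0)C(3,2)/C(11,2) = 3/55; then P = C(9,2)/C(20,2) = 18/95
  1 brown: C(8,1)C(3,1)/C(11,2) = 24/55; then P = C(10,2)/C(20,2) = 9/38
  2 brown: C(8,2)C(3,0)/C(11,2) = 28/55; then P = C(11,2)/C(20,2) = 11/38
P(both brown) = 124/475 ≈ 0.2611.

124/475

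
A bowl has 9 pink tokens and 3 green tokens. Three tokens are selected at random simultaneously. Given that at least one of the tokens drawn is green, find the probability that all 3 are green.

1/136

P(all 3 green) = C(3,3)/C(12,3) = 1/220; P(at least one green) = 1 − C(9,3)/C(12,3) = 34/55.
Since 'all 3 green' ⊆ 'at least one green', P(all 3 | at least one) = 1/220 / 34/55 = 1/136 ≈ 0.0074.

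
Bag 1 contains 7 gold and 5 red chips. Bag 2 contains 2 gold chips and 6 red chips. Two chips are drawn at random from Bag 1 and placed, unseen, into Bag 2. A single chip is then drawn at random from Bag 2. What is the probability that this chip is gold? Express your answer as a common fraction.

Condition on how many of the transferred chips are gold (from Bag 1: 7 gold of 12; then Bag 2 has 10 total).
  0 gold: C(7,0)C(5,2)/C(12,2) = 5/33; then P = 2/10
  1 gold: C(7,1)C(5,1)/C(12,2) = 35/66; then P = 3/10
  2 gold: C(7,2)C(5,0)/C(12,2) = 7/22; then P = 4/10
P(gold from Bag 2) = 19/60 ≈ 0.3167.

19/60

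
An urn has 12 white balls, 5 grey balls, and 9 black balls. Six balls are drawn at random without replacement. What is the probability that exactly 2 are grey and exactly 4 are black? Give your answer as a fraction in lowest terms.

Unordered draws without replacement: count favorable combinations over C(26,6).
Favorable = C(12,0) · C(5,2) · C(9,4) = 1260; total = C(26,6) = 230230.
P = 1260/230230 = 18/3289 ≈ 0.0055.

18/3289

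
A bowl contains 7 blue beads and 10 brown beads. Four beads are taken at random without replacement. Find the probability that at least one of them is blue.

Use the complement: P(at least one blue) = 1 − P(no blue).
P(none) = C(10,4)/C(17,4) = 210/2380.
So P = 1 − 210/2380 = 31/34 ≈ 0.9118.

31/34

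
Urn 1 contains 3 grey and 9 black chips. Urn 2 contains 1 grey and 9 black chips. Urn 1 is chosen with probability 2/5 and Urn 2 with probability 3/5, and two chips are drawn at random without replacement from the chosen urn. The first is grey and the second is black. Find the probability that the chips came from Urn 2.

11/26

P(E | Urn 1) = 9/44; P(E | Urn 2) = 1/10.
P(E) = 2/5·9/44 + 3/5·1/10 = 39/275.
By Bayes' rule, P(Urn 2 | E) = 3/50 / 39/275 = 11/26 ≈ 0.4231.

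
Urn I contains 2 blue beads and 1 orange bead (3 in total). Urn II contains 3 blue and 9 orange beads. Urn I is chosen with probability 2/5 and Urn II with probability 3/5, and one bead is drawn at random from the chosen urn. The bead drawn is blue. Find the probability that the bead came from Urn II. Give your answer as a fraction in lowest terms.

P(blue | Urn I) = 2/3; P(blue | Urn II) = 1/4.
P(blue) = 2/5·2/3 + 3/5·1/4 = 5/12.
By Bayes' rule, P(Urn II | blue) = 3/20 / 5/12 = 9/25 ≈ 0.3600.

9/25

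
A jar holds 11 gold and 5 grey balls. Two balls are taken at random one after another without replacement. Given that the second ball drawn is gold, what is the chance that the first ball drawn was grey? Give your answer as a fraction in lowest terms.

1/3

P(first=grey and the second ball drawn is gold) = (5/16)·(11/15) = 11/48.
P(the second ball drawn is gold) = Σ over first color = 11/24 + 11/48 = 11/16.
By Bayes, P(first=grey | the second ball drawn is gold) = 11/48 / 11/16 = 1/3 ≈ 0.3333.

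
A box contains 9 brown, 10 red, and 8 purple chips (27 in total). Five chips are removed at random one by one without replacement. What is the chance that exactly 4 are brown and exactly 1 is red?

Unordered draws without replacement: count favorable combinations over C(27,5).
Favorable = C(9,4) · C(10,1) · C(8,0) = 1260; total = C(27,5) = 80730.
P = 1260/80730 = 14/897 ≈ 0.0156.

14/897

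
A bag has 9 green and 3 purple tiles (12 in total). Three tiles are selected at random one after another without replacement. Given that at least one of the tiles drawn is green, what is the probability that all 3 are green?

P(all 3 green) = C(9,3)/C(12,3) = 21/55; P(at least one green) = 1 − C(3,3)/C(12,3) = 219/220.
Since 'all 3 green' ⊆ 'at least one green', P(all 3 | at least one) = 21/55 / 219/220 = 28/73 ≈ 0.3836.

28/73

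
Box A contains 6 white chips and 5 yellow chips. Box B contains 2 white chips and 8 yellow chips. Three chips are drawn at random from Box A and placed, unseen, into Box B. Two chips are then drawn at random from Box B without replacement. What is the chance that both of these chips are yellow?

Condition on how many of the transferred chips are yellow (from Box A: 5 yellow of 11; then Box B has 13 total).
  0 yellow: C(5,0)C(6,3)/C(11,3) = 4/33; then P = C(8,2)/C(13,2) = 14/39
  1 yellow: C(5,1)C(6,2)/C(11,3) = 5/11; then P = C(9,2)/C(13,2) = 6/13
  2 yellow: C(5,2)C(6,1)/C(11,3) = 4/11; then P = C(10,2)/C(13,2) = 15/26
  3 yellow: C(5,3)C(6,0)/C(11,3) = 2/33; then P = C(11,2)/C(13,2) = 55/78
P(both yellow) = 217/429 ≈ 0.5058.

217/429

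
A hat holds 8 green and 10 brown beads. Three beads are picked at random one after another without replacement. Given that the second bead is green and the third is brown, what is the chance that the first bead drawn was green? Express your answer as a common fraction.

7/16

P(first=green and the second bead is green and the third is brown) = (8/18)·(7/17)·(10/16) = 35/306.
P(E) = Σ over first color = 35/306 + 5/34 = 40/153.
By Bayes, P(first=green | E) = 35/306 / 40/153 = 7/16 ≈ 0.4375.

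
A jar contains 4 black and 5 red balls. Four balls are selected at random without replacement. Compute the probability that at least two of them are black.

9/14

Sum the hypergeometric tail for j = 2,…,4 black balls.
Favorable = C(4,2)·C(5,2) + C(4,3)·C(5,1) + C(4,4)·C(5,0) = 81; total = C(9,4) = 126.
P = 81/126 = 9/14 ≈ 0.6429.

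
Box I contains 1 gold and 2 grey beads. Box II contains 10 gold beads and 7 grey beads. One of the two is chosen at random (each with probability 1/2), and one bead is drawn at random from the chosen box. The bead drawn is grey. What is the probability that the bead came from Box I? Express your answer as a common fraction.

P(grey | Box I) = 2/3; P(grey | Box II) = 7/17.
P(grey) = 1/2·2/3 + 1/2·7/17 = 55/102.
By Bayes' rule, P(Box I | grey) = 1/3 / 55/102 = 34/55 ≈ 0.6182.

34/55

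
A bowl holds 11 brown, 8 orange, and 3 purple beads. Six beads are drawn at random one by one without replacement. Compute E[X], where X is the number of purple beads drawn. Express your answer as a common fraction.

By linearity of expectation, E[X] = Σ P(draw i is purple); by symmetry each draw (even without replacement) has P(purple) = 3/22.
E[X] = 6 · 3/22 = 9/11 ≈ 0.8182.

9/11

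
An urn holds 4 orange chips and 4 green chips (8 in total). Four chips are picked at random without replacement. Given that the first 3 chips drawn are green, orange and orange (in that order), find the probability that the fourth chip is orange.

2/5

After removing 2 orange, 1 green, the urn has 2 orange out of 5 remaining.
P(fourth is orange | given) = 2/5 ≈ 0.4000.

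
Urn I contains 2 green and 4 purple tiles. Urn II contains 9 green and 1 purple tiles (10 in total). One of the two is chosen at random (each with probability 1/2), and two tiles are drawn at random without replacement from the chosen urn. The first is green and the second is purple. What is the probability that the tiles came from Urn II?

P(E | Urn I) = 4/15; P(E | Urn II) = 1/10.
P(E) = 1/2·4/15 + 1/2·1/10 = 11/60.
By Bayes' rule, P(Urn II | E) = 1/20 / 11/60 = 3/11 ≈ 0.2727.

3/11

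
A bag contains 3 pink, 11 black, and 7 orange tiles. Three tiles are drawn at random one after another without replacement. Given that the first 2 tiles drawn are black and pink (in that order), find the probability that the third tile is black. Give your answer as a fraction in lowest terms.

10/19

After removing 1 pink, 1 black, the bag has 10 black out of 19 remaining.
P(third is black | given) = 10/19 ≈ 0.5263.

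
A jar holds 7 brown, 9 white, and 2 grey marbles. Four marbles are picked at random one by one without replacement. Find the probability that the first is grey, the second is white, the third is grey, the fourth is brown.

Multiply the conditional probability of each draw in order, without replacement, so each draw removes one from its color and from the total.
P = (2/18) · (9/17) · (1/16) · (7/15) = 7/4080 ≈ 0.0017.

7/4080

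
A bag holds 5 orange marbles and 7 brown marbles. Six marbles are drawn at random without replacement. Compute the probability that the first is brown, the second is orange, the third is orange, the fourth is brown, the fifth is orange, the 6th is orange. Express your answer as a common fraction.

Multiply the conditional probability of each draw in order, without replacement, so each draw removes one from its color and from the total.
P = (7/12) · (5/11) · (4/10) · (6/9) · (3/8) · (2/7) = 1/132 ≈ 0.0076.

1/132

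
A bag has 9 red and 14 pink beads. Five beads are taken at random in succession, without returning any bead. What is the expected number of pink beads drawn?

70/23

By linearity of expectation, E[X] = Σ P(draw i is pink); by symmetry each draw (even without replacement) has P(pink) = 14/23.
E[X] = 5 · 14/23 = 70/23 ≈ 3.0435.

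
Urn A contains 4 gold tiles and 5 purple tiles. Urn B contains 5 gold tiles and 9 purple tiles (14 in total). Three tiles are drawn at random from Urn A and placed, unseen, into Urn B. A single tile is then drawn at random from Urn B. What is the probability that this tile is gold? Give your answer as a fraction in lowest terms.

Condition on how many of the transferred tiles are gold (from Urn A: 4 gold of 9; then Urn B has 17 total).
  0 gold: C(4,0)C(5,3)/C(9,3) = 5/42; then P = 5/17
  1 gold: C(4,1)C(5,2)/C(9,3) = 10/21; then P = 6/17
  2 gold: C(4,2)C(5,1)/C(9,3) = 5/14; then P = 7/17
  3 gold: C(4,3)C(5,0)/C(9,3) = 1/21; then P = 8/17
P(gold from Urn B) = 19/51 ≈ 0.3725.

19/51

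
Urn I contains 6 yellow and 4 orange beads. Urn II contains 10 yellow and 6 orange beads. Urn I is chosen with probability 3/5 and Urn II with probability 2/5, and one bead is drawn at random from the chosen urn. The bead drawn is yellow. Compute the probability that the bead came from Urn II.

P(yellow | Urn I) = 3/5; P(yellow | Urn II) = 5/8.
P(yellow) = 3/5·3/5 + 2/5·5/8 = 61/100.
By Bayes' rule, P(Urn II | yellow) = 1/4 / 61/100 = 25/61 ≈ 0.4098.

25/61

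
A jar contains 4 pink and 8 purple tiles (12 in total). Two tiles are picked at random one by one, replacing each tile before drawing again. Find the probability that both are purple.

Multiply the conditional probability of each draw in order, with replacement (the composition resets each draw).
P = (8/12) · (8/12) = 4/9 ≈ 0.4444.

4/9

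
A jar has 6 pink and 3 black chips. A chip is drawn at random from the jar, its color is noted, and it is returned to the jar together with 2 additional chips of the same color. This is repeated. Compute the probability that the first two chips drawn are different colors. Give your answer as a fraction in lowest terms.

Either pink then black, or black then pink; after the first draw the total is 11.
P = (6/9)·(3/11) + (3/9)·(6/11) = 4/11 ≈ 0.3636.

4/11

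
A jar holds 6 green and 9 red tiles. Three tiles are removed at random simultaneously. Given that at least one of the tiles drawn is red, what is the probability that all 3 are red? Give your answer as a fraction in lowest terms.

P(all 3 red) = C(9,3)/C(15,3) = 12/65; P(at least one red) = 1 − C(6,3)/C(15,3) = 87/91.
Since 'all 3 red' ⊆ 'at least one red', P(all 3 | at least one) = 12/65 / 87/91 = 28/145 ≈ 0.1931.

28/145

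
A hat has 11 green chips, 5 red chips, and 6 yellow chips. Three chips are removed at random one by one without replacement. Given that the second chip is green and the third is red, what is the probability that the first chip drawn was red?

1/5

P(first=red and the second chip is green and the third is red) = (5/22)·(11/21)·(4/20) = 1/42.
P(E) = Σ over first color = 5/84 + 1/42 + 1/28 = 5/42.
By Bayes, P(first=red | E) = 1/42 / 5/42 = 1/5 ≈ 0.2000.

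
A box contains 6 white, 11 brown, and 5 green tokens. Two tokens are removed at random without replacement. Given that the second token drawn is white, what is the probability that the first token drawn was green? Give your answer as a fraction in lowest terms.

P(first=green and the second token drawn is white) = (5/22)·(6/21) = 5/77.
P(the second token drawn is white) = Σ over first color = 5/77 + 1/7 + 5/77 = 3/11.
By Bayes, P(first=green | the second token drawn is white) = 5/77 / 3/11 = 5/21 ≈ 0.2381.

5/21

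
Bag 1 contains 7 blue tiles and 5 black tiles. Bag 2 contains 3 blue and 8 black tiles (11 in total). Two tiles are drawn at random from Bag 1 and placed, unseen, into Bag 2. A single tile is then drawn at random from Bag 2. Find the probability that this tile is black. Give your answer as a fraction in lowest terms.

Condition on how many of the transferred tiles are black (from Bag 1: 5 black of 12; then Bag 2 has 13 total).
  0 black: C(5,0)C(7,2)/C(12,2) = 7/22; then P = 8/13
  1 black: C(5,1)C(7,1)/C(12,2) = 35/66; then P = 9/13
  2 black: C(5,2)C(7,0)/C(12,2) = 5/33; then P = 10/13
P(black from Bag 2) = 53/78 ≈ 0.6795.

53/78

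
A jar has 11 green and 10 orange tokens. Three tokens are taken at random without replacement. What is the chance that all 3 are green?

Unordered draws without replacement: count favorable combinations over C(21,3).
Favorable = C(11,3) · C(10,0) = 165; total = C(21,3) = 1330.
P = 165/1330 = 33/266 ≈ 0.1241.

33/266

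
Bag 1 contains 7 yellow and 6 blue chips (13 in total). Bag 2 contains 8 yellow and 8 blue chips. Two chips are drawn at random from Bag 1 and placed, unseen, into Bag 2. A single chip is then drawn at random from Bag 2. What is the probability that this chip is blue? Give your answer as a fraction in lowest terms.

58/117

Condition on how many of the transferred chips are blue (from Bag 1: 6 blue of 13; then Bag 2 has 18 total).
  0 blue: C(6,0)C(7,2)/C(13,2) = 7/26; then P = 8/18
  1 blue: C(6,1)C(7,1)/C(13,2) = 7/13; then P = 9/18
  2 blue: C(6,2)C(7,0)/C(13,2) = 5/26; then P = 10/18
P(blue from Bag 2) = 58/117 ≈ 0.4957.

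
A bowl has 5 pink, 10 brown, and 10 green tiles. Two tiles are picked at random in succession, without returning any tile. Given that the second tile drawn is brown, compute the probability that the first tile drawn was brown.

P(first=brown and the second tile drawn is brown) = (10/25)·(9/24) = 3/20.
P(the second tile drawn is brown) = Σ over first color = 1/12 + 3/20 + 1/6 = 2/5.
By Bayes, P(first=brown | the second tile drawn is brown) = 3/20 / 2/5 = 3/8 ≈ 0.3750.

3/8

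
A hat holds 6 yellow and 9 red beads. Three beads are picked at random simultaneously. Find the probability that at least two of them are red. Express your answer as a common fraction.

60/91

Sum the hypergeometric tail for j = 2,…,3 red beads.
Favorable = C(9,2)·C(6,1) + C(9,3)·C(6,0) = 300; total = C(15,3) = 455.
P = 300/455 = 60/91 ≈ 0.6593.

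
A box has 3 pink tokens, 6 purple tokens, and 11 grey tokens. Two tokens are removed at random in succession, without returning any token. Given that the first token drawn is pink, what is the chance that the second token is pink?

2/19

After removing 1 pink, the box has 2 pink out of 19 remaining.
P(second is pink | given) = 2/19 ≈ 0.1053.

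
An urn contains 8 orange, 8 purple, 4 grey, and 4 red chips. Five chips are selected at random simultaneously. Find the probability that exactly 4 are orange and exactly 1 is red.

5/759

Unordered draws without replacement: count favorable combinations over C(24,5).
Favorable = C(8,4) · C(8,0) · C(4,0) · C(4,1) = 280; total = C(24,5) = 42504.
P = 280/42504 = 5/759 ≈ 0.0066.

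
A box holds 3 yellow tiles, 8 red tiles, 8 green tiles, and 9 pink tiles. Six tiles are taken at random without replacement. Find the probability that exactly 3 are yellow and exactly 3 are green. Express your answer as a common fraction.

Unordered draws without replacement: count favorable combinations over C(28,6).
Favorable = C(3,3) · C(8,0) · C(8,3) · C(9,0) = 56; total = C(28,6) = 376740.
P = 56/376740 = 2/13455 ≈ 0.0001.

2/13455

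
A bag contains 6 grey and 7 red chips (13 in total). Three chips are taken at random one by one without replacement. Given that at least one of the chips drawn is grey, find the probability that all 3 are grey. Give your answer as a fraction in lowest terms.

20/251

P(all 3 grey) = C(6,3)/C(13,3) = 10/143; P(at least one grey) = 1 − C(7,3)/C(13,3) = 251/286.
Since 'all 3 grey' ⊆ 'at least one grey', P(all 3 | at least one) = 10/143 / 251/286 = 20/251 ≈ 0.0797.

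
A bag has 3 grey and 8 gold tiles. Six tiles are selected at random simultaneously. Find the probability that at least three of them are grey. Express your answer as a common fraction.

Sum the hypergeometric tail for j = 3,…,3 grey tiles.
Favorable = C(3,3)·C(8,3) = 56; total = C(11,6) = 462.
P = 56/462 = 4/33 ≈ 0.1212.

4/33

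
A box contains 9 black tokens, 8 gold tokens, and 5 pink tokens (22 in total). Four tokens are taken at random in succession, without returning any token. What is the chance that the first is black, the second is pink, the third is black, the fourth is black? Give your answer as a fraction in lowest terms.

Multiply the conditional probability of each draw in order, without replacement, so each draw removes one from its color and from the total.
P = (9/22) · (5/21) · (8/20) · (7/19) = 3/209 ≈ 0.0144.

3/209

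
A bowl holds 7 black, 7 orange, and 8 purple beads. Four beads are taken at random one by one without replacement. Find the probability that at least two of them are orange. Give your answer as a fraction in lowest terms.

79/209

Sum the hypergeometric tail for j = 2,…,4 orange beads.
Favorable = C(7,2)·C(15,2) + C(7,3)·C(15,1) + C(7,4)·C(15,0) = 2765; total = C(22,4) = 7315.
P = 2765/7315 = 79/209 ≈ 0.3780.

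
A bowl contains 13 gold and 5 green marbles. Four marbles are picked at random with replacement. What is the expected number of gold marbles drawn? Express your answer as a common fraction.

By linearity of expectation, E[X] = Σ P(draw i is gold); each independent draw has P(gold) = 13/18.
E[X] = 4 · 13/18 = 26/9 ≈ 2.8889.

26/9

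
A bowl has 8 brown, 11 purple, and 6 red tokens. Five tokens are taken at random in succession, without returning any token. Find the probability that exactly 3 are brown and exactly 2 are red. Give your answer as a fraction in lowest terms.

Unordered draws without replacement: count favorable combinations over C(25,5).
Favorable = C(8,3) · C(11,0) · C(6,2) = 840; total = C(25,5) = 53130.
P = 840/53130 = 4/253 ≈ 0.0158.

4/253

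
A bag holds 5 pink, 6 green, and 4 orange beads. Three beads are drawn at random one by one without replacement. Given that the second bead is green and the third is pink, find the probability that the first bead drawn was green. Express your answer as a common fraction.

P(first=green and the second bead is green and the third is pink) = (6/15)·(5/14)·(5/13) = 5/91.
P(E) = Σ over first color = 4/91 + 5/91 + 4/91 = 1/7.
By Bayes, P(first=green | E) = 5/91 / 1/7 = 5/13 ≈ 0.3846.

5/13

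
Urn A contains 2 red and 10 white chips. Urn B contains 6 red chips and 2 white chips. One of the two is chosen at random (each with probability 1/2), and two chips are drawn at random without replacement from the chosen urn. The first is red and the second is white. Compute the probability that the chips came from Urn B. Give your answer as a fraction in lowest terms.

P(E | Urn A) = 5/33; P(E | Urn B) = 3/14.
P(E) = 1/2·5/33 + 1/2·3/14 = 169/924.
By Bayes' rule, P(Urn B | E) = 3/28 / 169/924 = 99/169 ≈ 0.5858.

99/169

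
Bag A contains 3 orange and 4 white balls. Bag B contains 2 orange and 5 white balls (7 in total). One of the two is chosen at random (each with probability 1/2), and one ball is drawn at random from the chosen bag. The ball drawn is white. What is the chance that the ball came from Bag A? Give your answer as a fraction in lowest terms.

4/9

P(white | Bag A) = 4/7; P(white | Bag B) = 5/7.
P(white) = 1/2·4/7 + 1/2·5/7 = 9/14.
By Bayes' rule, P(Bag A | white) = 2/7 / 9/14 = 4/9 ≈ 0.4444.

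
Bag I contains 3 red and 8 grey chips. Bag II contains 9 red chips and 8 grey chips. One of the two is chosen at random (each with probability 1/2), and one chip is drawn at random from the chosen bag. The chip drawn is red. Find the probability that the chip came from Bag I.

17/50

P(red | Bag I) = 3/11; P(red | Bag II) = 9/17.
P(red) = 1/2·3/11 + 1/2·9/17 = 75/187.
By Bayes' rule, P(Bag I | red) = 3/22 / 75/187 = 17/50 ≈ 0.3400.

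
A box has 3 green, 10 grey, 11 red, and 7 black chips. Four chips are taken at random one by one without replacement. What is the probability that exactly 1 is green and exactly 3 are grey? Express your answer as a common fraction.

Unordered draws without replacement: count favorable combinations over C(31,4).
Favorable = C(3,1) · C(10,3) · C(11,0) · C(7,0) = 360; total = C(31,4) = 31465.
P = 360/31465 = 72/6293 ≈ 0.0114.

72/6293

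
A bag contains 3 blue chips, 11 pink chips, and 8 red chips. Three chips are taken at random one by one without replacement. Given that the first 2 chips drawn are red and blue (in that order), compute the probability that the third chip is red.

After removing 1 blue, 1 red, the bag has 7 red out of 20 remaining.
P(third is red | given) = 7/20 ≈ 0.3500.

7/20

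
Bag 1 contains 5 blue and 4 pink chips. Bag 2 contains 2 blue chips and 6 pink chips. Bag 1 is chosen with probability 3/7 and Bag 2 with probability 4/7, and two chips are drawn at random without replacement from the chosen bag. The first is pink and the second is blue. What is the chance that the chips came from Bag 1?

P(E | Bag 1) = 5/18; P(E | Bag 2) = 3/14.
P(E) = 3/7·5/18 + 4/7·3/14 = 71/294.
By Bayes' rule, P(Bag 1 | E) = 5/42 / 71/294 = 35/71 ≈ 0.4930.

35/71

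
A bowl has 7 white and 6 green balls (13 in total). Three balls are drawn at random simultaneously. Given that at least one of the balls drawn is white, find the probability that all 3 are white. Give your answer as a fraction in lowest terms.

5/38

P(all 3 white) = C(7,3)/C(13,3) = 35/286; P(at least one white) = 1 − C(6,3)/C(13,3) = 133/143.
Since 'all 3 white' ⊆ 'at least one white', P(all 3 | at least one) = 35/286 / 133/143 = 5/38 ≈ 0.1316.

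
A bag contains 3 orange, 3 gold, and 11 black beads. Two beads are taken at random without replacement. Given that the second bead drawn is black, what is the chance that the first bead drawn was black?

5/8

P(first=black and the second bead drawn is black) = (11/17)·(10/16) = 55/136.
P(the second bead drawn is black) = Σ over first color = 33/272 + 33/272 + 55/136 = 11/17.
By Bayes, P(first=black | the second bead drawn is black) = 55/136 / 11/17 = 5/8 ≈ 0.6250.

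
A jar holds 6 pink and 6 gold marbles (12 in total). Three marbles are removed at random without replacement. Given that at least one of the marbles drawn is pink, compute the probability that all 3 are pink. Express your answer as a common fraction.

1/10

P(all 3 pink) = C(6,3)/C(12,3) = 1/11; P(at least one pink) = 1 − C(6,3)/C(12,3) = 10/11.
Since 'all 3 pink' ⊆ 'at least one pink', P(all 3 | at least one) = 1/11 / 10/11 = 1/10 ≈ 0.1000.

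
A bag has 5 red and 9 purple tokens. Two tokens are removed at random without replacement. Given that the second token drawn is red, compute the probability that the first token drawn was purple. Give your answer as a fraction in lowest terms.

P(first=purple and the second token drawn is red) = (9/14)·(5/13) = 45/182.
P(the second token drawn is red) = Σ over first color = 10/91 + 45/182 = 5/14.
By Bayes, P(first=purple | the second token drawn is red) = 45/182 / 5/14 = 9/13 ≈ 0.6923.

9/13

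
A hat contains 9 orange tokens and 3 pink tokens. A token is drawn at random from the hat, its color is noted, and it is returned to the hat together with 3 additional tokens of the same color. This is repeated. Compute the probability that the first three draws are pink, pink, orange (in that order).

Track the composition after each reinforcement of +3.
P = (3/12) · (6/15) · (9/18) = 1/20 ≈ 0.0500.

1/20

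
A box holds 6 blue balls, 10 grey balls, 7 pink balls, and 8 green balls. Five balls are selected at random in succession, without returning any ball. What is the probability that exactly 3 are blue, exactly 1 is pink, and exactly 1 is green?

160/24273

Unordered draws without replacement: count favorable combinations over C(31,5).
Favorable = C(6,3) · C(10,0) · C(7,1) · C(8,1) = 1120; total = C(31,5) = 169911.
P = 1120/169911 = 160/24273 ≈ 0.0066.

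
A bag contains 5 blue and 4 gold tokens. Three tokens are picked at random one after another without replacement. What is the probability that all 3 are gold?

Unordered draws without replacement: count favorable combinations over C(9,3).
Favorable = C(5,0) · C(4,3) = 4; total = C(9,3) = 84.
P = 4/84 = 1/21 ≈ 0.0476.

1/21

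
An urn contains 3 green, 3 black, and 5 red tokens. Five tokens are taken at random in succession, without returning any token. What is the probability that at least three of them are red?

Sum the hypergeometric tail for j = 3,…,5 red tokens.
Favorable = C(5,3)·C(6,2) + C(5,4)·C(6,1) + C(5,5)·C(6,0) = 181; total = C(11,5) = 462.
P = 181/462 = 181/462 ≈ 0.3918.

181/462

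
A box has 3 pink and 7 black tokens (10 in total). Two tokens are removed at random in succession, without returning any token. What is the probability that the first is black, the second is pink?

Multiply the conditional probability of each draw in order, without replacement, so each draw removes one from its color and from the total.
P = (7/10) · (3/9) = 7/30 ≈ 0.2333.

7/30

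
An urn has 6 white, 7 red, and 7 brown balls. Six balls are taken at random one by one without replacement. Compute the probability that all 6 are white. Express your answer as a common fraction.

1/38760

Unordered draws without replacement: count favorable combinations over C(20,6).
Favorable = C(6,6) · C(7,0) · C(7,0) = 1; total = C(20,6) = 38760.
P = 1/38760 = 1/38760 ≈ 0.0000.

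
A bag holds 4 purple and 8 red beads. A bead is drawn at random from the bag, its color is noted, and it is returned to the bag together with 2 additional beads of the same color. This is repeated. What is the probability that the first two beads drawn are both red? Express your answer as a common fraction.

After a red draw the bag holds 10 red out of 14.
P = (8/12)·(10/14) = 10/21 ≈ 0.4762.

10/21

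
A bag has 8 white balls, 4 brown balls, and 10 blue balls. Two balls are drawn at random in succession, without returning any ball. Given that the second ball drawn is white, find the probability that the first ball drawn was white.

1/3

P(first=white and the second ball drawn is white) = (8/22)·(7/21) = 4/33.
P(the second ball drawn is white) = Σ over first color = 4/33 + 16/231 + 40/231 = 4/11.
By Bayes, P(first=white | the second ball drawn is white) = 4/33 / 4/11 = 1/3 ≈ 0.3333.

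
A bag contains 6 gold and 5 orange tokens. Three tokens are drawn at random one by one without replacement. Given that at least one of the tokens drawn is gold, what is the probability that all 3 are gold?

4/31

P(all 3 gold) = C(6,3)/C(11,3) = 4/33; P(at least one gold) = 1 − C(5,3)/C(11,3) = 31/33.
Since 'all 3 gold' ⊆ 'at least one gold', P(all 3 | at least one) = 4/33 / 31/33 = 4/31 ≈ 0.1290.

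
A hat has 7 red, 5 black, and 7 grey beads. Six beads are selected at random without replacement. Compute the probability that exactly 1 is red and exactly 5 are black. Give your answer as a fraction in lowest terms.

Unordered draws without replacement: count favorable combinations over C(19,6).
Favorable = C(7,1) · C(5,5) · C(7,0) = 7; total = C(19,6) = 27132.
P = 7/27132 = 1/3876 ≈ 0.0003.

1/3876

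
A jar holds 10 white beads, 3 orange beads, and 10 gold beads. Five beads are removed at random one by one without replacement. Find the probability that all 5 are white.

Unordered draws without replacement: count favorable combinations over C(23,5).
Favorable = C(10,5) · C(3,0) · C(10,0) = 252; total = C(23,5) = 33649.
P = 252/33649 = 36/4807 ≈ 0.0075.

36/4807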